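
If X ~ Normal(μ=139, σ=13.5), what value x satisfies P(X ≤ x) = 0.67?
144.9388

We have X ~ Normal(μ=139, σ=13.5).

We want to find x such that P(X ≤ x) = 0.67.

This is the 67th percentile, which means 67% of values fall below this point.

Using the inverse CDF (quantile function):
x = F⁻¹(0.67) = 144.9388

Verification: P(X ≤ 144.9388) = 0.67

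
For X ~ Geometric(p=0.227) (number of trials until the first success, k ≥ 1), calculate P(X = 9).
0.028938

We have X ~ Geometric(p=0.227) (number of trials until the first success, k ≥ 1).

For a Geometric distribution, the PMF gives us the probability of each outcome.

Using the PMF formula:
P(X = 9) = 0.028938

Rounded to 4 decimal places: 0.0289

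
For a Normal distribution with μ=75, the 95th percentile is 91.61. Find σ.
σ = 10.0982

For X ~ Normal(μ, σ), the p-th percentile satisfies x = μ + z_p × σ,
where z_p = Φ⁻¹(p) is the standard normal quantile.

Step 1: z_{0.95} = Φ⁻¹(0.95) = 1.6449

Step 2: Solve for σ:
91.61 = 75 + 1.6449 × σ
σ = (91.61 - 75) / 1.6449
σ = 16.61 / 1.6449
σ = 10.0982

Verification: μ + z × σ = 75 + 1.6449 × 10.0982 = 91.61 ✓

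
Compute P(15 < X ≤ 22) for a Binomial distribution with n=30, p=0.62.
0.809479

We have X ~ Binomial(n=30, p=0.62).

To find P(15 < X ≤ 22), we use:
P(15 < X ≤ 22) = P(X ≤ 22) - P(X ≤ 15)
                 = F(22) - F(15)
                 = 0.932052 - 0.122573
                 = 0.809479

So there's approximately a 80.9% chance that X falls in this range.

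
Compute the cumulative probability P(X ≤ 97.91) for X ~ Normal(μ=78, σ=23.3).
0.803588

We have X ~ Normal(μ=78, σ=23.3).

The CDF gives us P(X ≤ k).

Using the CDF:
P(X ≤ 97.91) = 0.803588

This means there's approximately a 80.4% chance that X is at most 97.91.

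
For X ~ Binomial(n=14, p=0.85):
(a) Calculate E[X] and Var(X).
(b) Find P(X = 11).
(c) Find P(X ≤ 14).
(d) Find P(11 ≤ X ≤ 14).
(a) E[X] = 11.9000, Var(X) = 1.7850
(b) P(X = 11) = 0.205581
(c) P(X ≤ 14) = 1.000000
(d) P(11 ≤ X ≤ 14) = 0.853492

We have X ~ Binomial(n=14, p=0.85).

(a) Moments:
E[X] = 11.9000
Var(X) = 1.7850
σ = √Var(X) = 1.3360

(b) Point probability using PMF:
P(X = 11) = 0.205581

(c) Cumulative probability using CDF:
P(X ≤ 14) = F(14) = 1.000000

(d) Range probability:
P(11 ≤ X ≤ 14) = P(X ≤ 14) - P(X ≤ 10)
                   = F(14) - F(10)
                   = 1.000000 - 0.146508
                   = 0.853492

This means approximately 85.3% of outcomes fall in the interval [11, 14].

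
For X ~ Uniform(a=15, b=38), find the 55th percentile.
27.6500

We have X ~ Uniform(a=15, b=38).

We want to find x such that P(X ≤ x) = 0.55.

This is the 55th percentile, which means 55% of values fall below this point.

Using the inverse CDF (quantile function):
x = F⁻¹(0.55) = 27.6500

Verification: P(X ≤ 27.6500) = 0.55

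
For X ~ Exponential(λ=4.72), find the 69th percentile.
0.2481

We have X ~ Exponential(λ=4.72).

We want to find x such that P(X ≤ x) = 0.69.

This is the 69th percentile, which means 69% of values fall below this point.

Using the inverse CDF (quantile function):
x = F⁻¹(0.69) = 0.2481

Verification: P(X ≤ 0.2481) = 0.69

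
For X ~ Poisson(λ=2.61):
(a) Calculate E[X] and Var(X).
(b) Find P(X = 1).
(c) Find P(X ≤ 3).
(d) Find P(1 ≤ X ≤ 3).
(a) E[X] = 2.6100, Var(X) = 2.6100
(b) P(X = 1) = 0.191925
(c) P(X ≤ 3) = 0.733824
(d) P(1 ≤ X ≤ 3) = 0.660290

We have X ~ Poisson(λ=2.61).

(a) Moments:
E[X] = 2.6100
Var(X) = 2.6100
σ = √Var(X) = 1.6155

(b) Point probability using PMF:
P(X = 1) = 0.191925

(c) Cumulative probability using CDF:
P(X ≤ 3) = F(3) = 0.733824

(d) Range probability:
P(1 ≤ X ≤ 3) = P(X ≤ 3) - P(X ≤ 0)
                   = F(3) - F(0)
                   = 0.733824 - 0.073535
                   = 0.660290

This means approximately 66.0% of outcomes fall in the interval [1, 3].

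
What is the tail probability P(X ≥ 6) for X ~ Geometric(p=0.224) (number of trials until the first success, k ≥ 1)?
0.281390

We have X ~ Geometric(p=0.224) (number of trials until the first success, k ≥ 1).

For discrete distributions, P(X ≥ 6) = 1 - P(X ≤ 5).

P(X ≤ 5) = 0.718610
P(X ≥ 6) = 1 - 0.718610 = 0.281390

So there's approximately a 28.1% chance that X is at least 6.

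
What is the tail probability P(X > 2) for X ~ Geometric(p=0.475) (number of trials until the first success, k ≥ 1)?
0.275625

We have X ~ Geometric(p=0.475) (number of trials until the first success, k ≥ 1).

P(X > 2) = 1 - P(X ≤ 2)
                = 1 - F(2)
                = 1 - 0.724375
                = 0.275625

So there's approximately a 27.6% chance that X exceeds 2.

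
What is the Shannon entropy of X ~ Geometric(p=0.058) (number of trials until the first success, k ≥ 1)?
3.8177 nats

We have X ~ Geometric(p=0.058) (number of trials until the first success, k ≥ 1).

The Shannon entropy measures the uncertainty or information content of the distribution.

For a Geometric distribution with p=0.058 (number of trials until the first success, k ≥ 1):
H(X) = 3.8177 nats

(In bits, this would be 5.5078 bits.)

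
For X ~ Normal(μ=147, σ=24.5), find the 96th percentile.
189.8918

We have X ~ Normal(μ=147, σ=24.5).

We want to find x such that P(X ≤ x) = 0.96.

This is the 96th percentile, which means 96% of values fall below this point.

Using the inverse CDF (quantile function):
x = F⁻¹(0.96) = 189.8918

Verification: P(X ≤ 189.8918) = 0.96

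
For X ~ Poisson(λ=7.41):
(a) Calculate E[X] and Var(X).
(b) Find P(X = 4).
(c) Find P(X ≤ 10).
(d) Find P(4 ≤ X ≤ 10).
(a) E[X] = 7.4100, Var(X) = 7.4100
(b) P(X = 4) = 0.076022
(c) P(X ≤ 10) = 0.869846
(d) P(4 ≤ X ≤ 10) = 0.807105

We have X ~ Poisson(λ=7.41).

(a) Moments:
E[X] = 7.4100
Var(X) = 7.4100
σ = √Var(X) = 2.7221

(b) Point probability using PMF:
P(X = 4) = 0.076022

(c) Cumulative probability using CDF:
P(X ≤ 10) = F(10) = 0.869846

(d) Range probability:
P(4 ≤ X ≤ 10) = P(X ≤ 10) - P(X ≤ 3)
                   = F(10) - F(3)
                   = 0.869846 - 0.062741
                   = 0.807105

This means approximately 80.7% of outcomes fall in the interval [4, 10].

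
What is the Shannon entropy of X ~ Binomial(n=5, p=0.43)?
1.5112 nats

We have X ~ Binomial(n=5, p=0.43).

The Shannon entropy measures the uncertainty or information content of the distribution.

For a Binomial distribution with n=5, p=0.43:
H(X) = 1.5112 nats

(In bits, this would be 2.1802 bits.)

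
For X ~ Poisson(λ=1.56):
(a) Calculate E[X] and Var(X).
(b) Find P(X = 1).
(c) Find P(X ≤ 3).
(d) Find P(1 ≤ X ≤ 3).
(a) E[X] = 1.5600, Var(X) = 1.5600
(b) P(X = 1) = 0.327812
(c) P(X ≤ 3) = 0.926603
(d) P(1 ≤ X ≤ 3) = 0.716466

We have X ~ Poisson(λ=1.56).

(a) Moments:
E[X] = 1.5600
Var(X) = 1.5600
σ = √Var(X) = 1.2490

(b) Point probability using PMF:
P(X = 1) = 0.327812

(c) Cumulative probability using CDF:
P(X ≤ 3) = F(3) = 0.926603

(d) Range probability:
P(1 ≤ X ≤ 3) = P(X ≤ 3) - P(X ≤ 0)
                   = F(3) - F(0)
                   = 0.926603 - 0.210136
                   = 0.716466

This means approximately 71.6% of outcomes fall in the interval [1, 3].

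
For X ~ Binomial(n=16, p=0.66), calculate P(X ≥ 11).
0.524088

We have X ~ Binomial(n=16, p=0.66).

For discrete distributions, P(X ≥ 11) = 1 - P(X ≤ 10).

P(X ≤ 10) = 0.475912
P(X ≥ 11) = 1 - 0.475912 = 0.524088

So there's approximately a 52.4% chance that X is at least 11.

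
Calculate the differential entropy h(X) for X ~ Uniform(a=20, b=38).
2.8904 nats

We have X ~ Uniform(a=20, b=38).

The differential entropy measures the uncertainty or information content of the distribution.

For a Uniform distribution with a=20, b=38:
h(X) = 2.8904 nats

(In bits, this would be 4.1699 bits.)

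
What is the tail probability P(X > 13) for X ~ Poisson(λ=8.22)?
0.041154

We have X ~ Poisson(λ=8.22).

P(X > 13) = 1 - P(X ≤ 13)
                = 1 - F(13)
                = 1 - 0.958846
                = 0.041154

So there's approximately a 4.1% chance that X exceeds 13.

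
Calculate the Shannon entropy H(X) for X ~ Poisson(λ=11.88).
2.6490 nats

We have X ~ Poisson(λ=11.88).

The Shannon entropy measures the uncertainty or information content of the distribution.

For a Poisson distribution with λ=11.88:
H(X) = 2.6490 nats

(In bits, this would be 3.8217 bits.)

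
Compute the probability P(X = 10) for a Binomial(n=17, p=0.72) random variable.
0.098244

We have X ~ Binomial(n=17, p=0.72).

For a Binomial distribution, the PMF gives us the probability of each outcome.

Using the PMF formula:
P(X = 10) = 0.098244

Rounded to 4 decimal places: 0.0982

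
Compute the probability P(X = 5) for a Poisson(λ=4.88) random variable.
0.175211

We have X ~ Poisson(λ=4.88).

For a Poisson distribution, the PMF gives us the probability of each outcome.

Using the PMF formula:
P(X = 5) = 0.175211

Rounded to 4 decimal places: 0.1752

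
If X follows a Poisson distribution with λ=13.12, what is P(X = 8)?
0.043652

We have X ~ Poisson(λ=13.12).

For a Poisson distribution, the PMF gives us the probability of each outcome.

Using the PMF formula:
P(X = 8) = 0.043652

Rounded to 4 decimal places: 0.0437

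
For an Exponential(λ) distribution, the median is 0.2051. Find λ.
λ = 3.3796

For X ~ Exponential(λ), the CDF is F(x) = 1 - e^(-λx).
The median m satisfies F(m) = 0.5:
1 - e^(-λm) = 0.5
e^(-λm) = 0.5
λm = ln(2)
m = ln(2) / λ

Given m = 0.2051:
λ = ln(2) / 0.2051 = 0.693147 / 0.2051 = 3.3796

Verification: ln(2) / 3.3796 = 0.2051 ✓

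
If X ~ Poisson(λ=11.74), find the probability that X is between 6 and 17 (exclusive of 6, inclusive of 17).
0.893571

We have X ~ Poisson(λ=11.74).

To find P(6 < X ≤ 17), we use:
P(6 < X ≤ 17) = P(X ≤ 17) - P(X ≤ 6)
                 = F(17) - F(6)
                 = 0.946465 - 0.052894
                 = 0.893571

So there's approximately a 89.4% chance that X falls in this range.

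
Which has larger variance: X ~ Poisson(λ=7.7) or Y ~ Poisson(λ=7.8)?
Y has larger variance (7.8000 > 7.7000)

Compute the variance for each distribution:

X ~ Poisson(λ=7.7):
Var(X) = 7.7000

Y ~ Poisson(λ=7.8):
Var(Y) = 7.8000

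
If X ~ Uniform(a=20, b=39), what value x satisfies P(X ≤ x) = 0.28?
25.3200

We have X ~ Uniform(a=20, b=39).

We want to find x such that P(X ≤ x) = 0.28.

This is the 28th percentile, which means 28% of values fall below this point.

Using the inverse CDF (quantile function):
x = F⁻¹(0.28) = 25.3200

Verification: P(X ≤ 25.3200) = 0.28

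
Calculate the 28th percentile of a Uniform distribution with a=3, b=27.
9.7200

We have X ~ Uniform(a=3, b=27).

We want to find x such that P(X ≤ x) = 0.28.

This is the 28th percentile, which means 28% of values fall below this point.

Using the inverse CDF (quantile function):
x = F⁻¹(0.28) = 9.7200

Verification: P(X ≤ 9.7200) = 0.28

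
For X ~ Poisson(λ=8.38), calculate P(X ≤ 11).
0.858716

We have X ~ Poisson(λ=8.38).

The CDF gives us P(X ≤ k).

Using the CDF:
P(X ≤ 11) = 0.858716

This means there's approximately a 85.9% chance that X is at most 11.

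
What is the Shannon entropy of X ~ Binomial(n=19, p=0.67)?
2.1337 nats

We have X ~ Binomial(n=19, p=0.67).

The Shannon entropy measures the uncertainty or information content of the distribution.

For a Binomial distribution with n=19, p=0.67:
H(X) = 2.1337 nats

(In bits, this would be 3.0782 bits.)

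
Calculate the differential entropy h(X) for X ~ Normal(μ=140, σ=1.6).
1.8889 nats

We have X ~ Normal(μ=140, σ=1.6).

The differential entropy measures the uncertainty or information content of the distribution.

For a Normal distribution with μ=140, σ=1.6:
h(X) = 1.8889 nats

(In bits, this would be 2.7252 bits.)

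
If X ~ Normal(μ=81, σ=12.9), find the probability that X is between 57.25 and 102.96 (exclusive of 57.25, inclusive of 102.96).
0.922848

We have X ~ Normal(μ=81, σ=12.9).

To find P(57.25 < X ≤ 102.96), we use:
P(57.25 < X ≤ 102.96) = P(X ≤ 102.96) - P(X ≤ 57.25)
                 = F(102.96) - F(57.25)
                 = 0.955653 - 0.032805
                 = 0.922848

So there's approximately a 92.3% chance that X falls in this range.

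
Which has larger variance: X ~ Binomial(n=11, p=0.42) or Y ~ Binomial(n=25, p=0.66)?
Y has larger variance (5.6100 > 2.6796)

Compute the variance for each distribution:

X ~ Binomial(n=11, p=0.42):
Var(X) = 2.6796

Y ~ Binomial(n=25, p=0.66):
Var(Y) = 5.6100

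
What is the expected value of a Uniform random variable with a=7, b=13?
10.0000

We have X ~ Uniform(a=7, b=13).

For a Uniform distribution with a=7, b=13:
E[X] = 10.0000

This is the expected (average) value of X.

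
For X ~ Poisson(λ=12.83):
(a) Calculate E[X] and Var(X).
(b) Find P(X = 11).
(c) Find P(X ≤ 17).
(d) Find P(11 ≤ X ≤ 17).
(a) E[X] = 12.8300, Var(X) = 12.8300
(b) P(X = 11) = 0.104073
(c) P(X ≤ 17) = 0.899566
(d) P(11 ≤ X ≤ 17) = 0.633000

We have X ~ Poisson(λ=12.83).

(a) Moments:
E[X] = 12.8300
Var(X) = 12.8300
σ = √Var(X) = 3.5819

(b) Point probability using PMF:
P(X = 11) = 0.104073

(c) Cumulative probability using CDF:
P(X ≤ 17) = F(17) = 0.899566

(d) Range probability:
P(11 ≤ X ≤ 17) = P(X ≤ 17) - P(X ≤ 10)
                   = F(17) - F(10)
                   = 0.899566 - 0.266566
                   = 0.633000

This means approximately 63.3% of outcomes fall in the interval [11, 17].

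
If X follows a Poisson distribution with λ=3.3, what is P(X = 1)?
0.121714

We have X ~ Poisson(λ=3.3).

For a Poisson distribution, the PMF gives us the probability of each outcome.

Using the PMF formula:
P(X = 1) = 0.121714

Rounded to 4 decimal places: 0.1217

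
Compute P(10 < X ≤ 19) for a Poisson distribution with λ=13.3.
0.721792

We have X ~ Poisson(λ=13.3).

To find P(10 < X ≤ 19), we use:
P(10 < X ≤ 19) = P(X ≤ 19) - P(X ≤ 10)
                 = F(19) - F(10)
                 = 0.948606 - 0.226814
                 = 0.721792

So there's approximately a 72.2% chance that X falls in this range.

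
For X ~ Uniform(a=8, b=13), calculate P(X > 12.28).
0.144000

We have X ~ Uniform(a=8, b=13).

P(X > 12.28) = 1 - P(X ≤ 12.28)
                = 1 - F(12.28)
                = 1 - 0.856000
                = 0.144000

So there's approximately a 14.4% chance that X exceeds 12.28.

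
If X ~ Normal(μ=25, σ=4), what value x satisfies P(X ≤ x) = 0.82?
28.6615

We have X ~ Normal(μ=25, σ=4).

We want to find x such that P(X ≤ x) = 0.82.

This is the 82nd percentile, which means 82% of values fall below this point.

Using the inverse CDF (quantile function):
x = F⁻¹(0.82) = 28.6615

Verification: P(X ≤ 28.6615) = 0.82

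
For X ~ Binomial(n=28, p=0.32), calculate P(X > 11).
0.151808

We have X ~ Binomial(n=28, p=0.32).

P(X > 11) = 1 - P(X ≤ 11)
                = 1 - F(11)
                = 1 - 0.848192
                = 0.151808

So there's approximately a 15.2% chance that X exceeds 11.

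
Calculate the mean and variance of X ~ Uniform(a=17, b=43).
E[X] = 30.0000, Var(X) = 56.3333

We have X ~ Uniform(a=17, b=43).

For a Uniform distribution with a=17, b=43:

Expected value:
E[X] = 30.0000

Variance:
Var(X) = 56.3333

Standard deviation:
σ = √Var(X) = 7.5056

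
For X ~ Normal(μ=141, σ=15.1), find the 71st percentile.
149.3561

We have X ~ Normal(μ=141, σ=15.1).

We want to find x such that P(X ≤ x) = 0.71.

This is the 71st percentile, which means 71% of values fall below this point.

Using the inverse CDF (quantile function):
x = F⁻¹(0.71) = 149.3561

Verification: P(X ≤ 149.3561) = 0.71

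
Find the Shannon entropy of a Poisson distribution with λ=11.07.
2.6131 nats

We have X ~ Poisson(λ=11.07).

The Shannon entropy measures the uncertainty or information content of the distribution.

For a Poisson distribution with λ=11.07:
H(X) = 2.6131 nats

(In bits, this would be 3.7700 bits.)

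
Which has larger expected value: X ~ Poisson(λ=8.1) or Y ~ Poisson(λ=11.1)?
Y has larger mean (11.1000 > 8.1000)

Compute the expected value for each distribution:

X ~ Poisson(λ=8.1):
E[X] = 8.1000

Y ~ Poisson(λ=11.1):
E[Y] = 11.1000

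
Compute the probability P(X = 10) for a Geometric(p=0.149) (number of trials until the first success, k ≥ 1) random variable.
0.034878

We have X ~ Geometric(p=0.149) (number of trials until the first success, k ≥ 1).

For a Geometric distribution, the PMF gives us the probability of each outcome.

Using the PMF formula:
P(X = 10) = 0.034878

Rounded to 4 decimal places: 0.0349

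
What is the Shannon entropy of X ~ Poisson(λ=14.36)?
2.7451 nats

We have X ~ Poisson(λ=14.36).

The Shannon entropy measures the uncertainty or information content of the distribution.

For a Poisson distribution with λ=14.36:
H(X) = 2.7451 nats

(In bits, this would be 3.9604 bits.)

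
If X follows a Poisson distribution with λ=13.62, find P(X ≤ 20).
0.962096

We have X ~ Poisson(λ=13.62).

The CDF gives us P(X ≤ k).

Using the CDF:
P(X ≤ 20) = 0.962096

This means there's approximately a 96.2% chance that X is at most 20.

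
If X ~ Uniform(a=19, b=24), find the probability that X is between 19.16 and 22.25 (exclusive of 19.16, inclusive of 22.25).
0.618000

We have X ~ Uniform(a=19, b=24).

To find P(19.16 < X ≤ 22.25), we use:
P(19.16 < X ≤ 22.25) = P(X ≤ 22.25) - P(X ≤ 19.16)
                 = F(22.25) - F(19.16)
                 = 0.650000 - 0.032000
                 = 0.618000

So there's approximately a 61.8% chance that X falls in this range.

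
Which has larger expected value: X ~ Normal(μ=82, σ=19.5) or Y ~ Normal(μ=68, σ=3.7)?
X has larger mean (82.0000 > 68.0000)

Compute the expected value for each distribution:

X ~ Normal(μ=82, σ=19.5):
E[X] = 82.0000

Y ~ Normal(μ=68, σ=3.7):
E[Y] = 68.0000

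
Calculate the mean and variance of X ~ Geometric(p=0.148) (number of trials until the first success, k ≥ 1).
E[X] = 6.7568, Var(X) = 38.8970

We have X ~ Geometric(p=0.148) (number of trials until the first success, k ≥ 1).

For a Geometric distribution with p=0.148 (number of trials until the first success, k ≥ 1):

Expected value:
E[X] = 6.7568

Variance:
Var(X) = 38.8970

Standard deviation:
σ = √Var(X) = 6.2367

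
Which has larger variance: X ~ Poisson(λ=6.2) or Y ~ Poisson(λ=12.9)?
Y has larger variance (12.9000 > 6.2000)

Compute the variance for each distribution:

X ~ Poisson(λ=6.2):
Var(X) = 6.2000

Y ~ Poisson(λ=12.9):
Var(Y) = 12.9000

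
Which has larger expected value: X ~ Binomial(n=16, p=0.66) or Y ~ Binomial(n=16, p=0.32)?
X has larger mean (10.5600 > 5.1200)

Compute the expected value for each distribution:

X ~ Binomial(n=16, p=0.66):
E[X] = 10.5600

Y ~ Binomial(n=16, p=0.32):
E[Y] = 5.1200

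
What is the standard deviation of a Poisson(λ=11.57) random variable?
3.4015

We have X ~ Poisson(λ=11.57).

For a Poisson distribution with λ=11.57:
σ = √Var(X) = 3.4015

The standard deviation is the square root of the variance.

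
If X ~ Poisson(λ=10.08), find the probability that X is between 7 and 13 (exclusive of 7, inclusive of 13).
0.645461

We have X ~ Poisson(λ=10.08).

To find P(7 < X ≤ 13), we use:
P(7 < X ≤ 13) = P(X ≤ 13) - P(X ≤ 7)
                 = F(13) - F(7)
                 = 0.858562 - 0.213101
                 = 0.645461

So there's approximately a 64.5% chance that X falls in this range.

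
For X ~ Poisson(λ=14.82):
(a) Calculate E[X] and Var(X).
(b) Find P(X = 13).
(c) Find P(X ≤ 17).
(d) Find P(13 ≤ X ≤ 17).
(a) E[X] = 14.8200, Var(X) = 14.8200
(b) P(X = 13) = 0.097837
(c) P(X ≤ 17) = 0.763923
(d) P(13 ≤ X ≤ 17) = 0.481130

We have X ~ Poisson(λ=14.82).

(a) Moments:
E[X] = 14.8200
Var(X) = 14.8200
σ = √Var(X) = 3.8497

(b) Point probability using PMF:
P(X = 13) = 0.097837

(c) Cumulative probability using CDF:
P(X ≤ 17) = F(17) = 0.763923

(d) Range probability:
P(13 ≤ X ≤ 17) = P(X ≤ 17) - P(X ≤ 12)
                   = F(17) - F(12)
                   = 0.763923 - 0.282793
                   = 0.481130

This means approximately 48.1% of outcomes fall in the interval [13, 17].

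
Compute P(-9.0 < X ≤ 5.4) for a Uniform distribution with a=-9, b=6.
0.960000

We have X ~ Uniform(a=-9, b=6).

To find P(-9.0 < X ≤ 5.4), we use:
P(-9.0 < X ≤ 5.4) = P(X ≤ 5.4) - P(X ≤ -9.0)
                 = F(5.4) - F(-9.0)
                 = 0.960000 - 0.000000
                 = 0.960000

So there's approximately a 96.0% chance that X falls in this range.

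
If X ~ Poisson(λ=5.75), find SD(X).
2.3979

We have X ~ Poisson(λ=5.75).

For a Poisson distribution with λ=5.75:
σ = √Var(X) = 2.3979

The standard deviation is the square root of the variance.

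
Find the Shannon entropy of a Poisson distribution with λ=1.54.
1.5546 nats

We have X ~ Poisson(λ=1.54).

The Shannon entropy measures the uncertainty or information content of the distribution.

For a Poisson distribution with λ=1.54:
H(X) = 1.5546 nats

(In bits, this would be 2.2429 bits.)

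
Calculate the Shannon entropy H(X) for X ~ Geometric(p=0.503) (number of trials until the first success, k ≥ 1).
1.3780 nats

We have X ~ Geometric(p=0.503) (number of trials until the first success, k ≥ 1).

The Shannon entropy measures the uncertainty or information content of the distribution.

For a Geometric distribution with p=0.503 (number of trials until the first success, k ≥ 1):
H(X) = 1.3780 nats

(In bits, this would be 1.9880 bits.)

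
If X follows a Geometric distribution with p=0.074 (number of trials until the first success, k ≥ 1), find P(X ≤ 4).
0.264735

We have X ~ Geometric(p=0.074) (number of trials until the first success, k ≥ 1).

The CDF gives us P(X ≤ k).

Using the CDF:
P(X ≤ 4) = 0.264735

This means there's approximately a 26.5% chance that X is at most 4.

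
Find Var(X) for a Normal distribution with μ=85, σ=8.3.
68.8900

We have X ~ Normal(μ=85, σ=8.3).

For a Normal distribution with μ=85, σ=8.3:
Var(X) = 68.8900

The variance measures the spread of the distribution around the mean.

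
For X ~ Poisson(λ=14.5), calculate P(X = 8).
0.024443

We have X ~ Poisson(λ=14.5).

For a Poisson distribution, the PMF gives us the probability of each outcome.

Using the PMF formula:
P(X = 8) = 0.024443

Rounded to 4 decimal places: 0.0244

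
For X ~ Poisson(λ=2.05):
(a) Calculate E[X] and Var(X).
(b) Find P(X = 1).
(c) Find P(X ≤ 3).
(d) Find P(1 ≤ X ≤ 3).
(a) E[X] = 2.0500, Var(X) = 2.0500
(b) P(X = 1) = 0.263907
(c) P(X ≤ 3) = 0.847990
(d) P(1 ≤ X ≤ 3) = 0.719255

We have X ~ Poisson(λ=2.05).

(a) Moments:
E[X] = 2.0500
Var(X) = 2.0500
σ = √Var(X) = 1.4318

(b) Point probability using PMF:
P(X = 1) = 0.263907

(c) Cumulative probability using CDF:
P(X ≤ 3) = F(3) = 0.847990

(d) Range probability:
P(1 ≤ X ≤ 3) = P(X ≤ 3) - P(X ≤ 0)
                   = F(3) - F(0)
                   = 0.847990 - 0.128735
                   = 0.719255

This means approximately 71.9% of outcomes fall in the interval [1, 3].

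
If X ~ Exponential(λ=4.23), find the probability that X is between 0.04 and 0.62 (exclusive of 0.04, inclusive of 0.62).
0.771726

We have X ~ Exponential(λ=4.23).

To find P(0.04 < X ≤ 0.62), we use:
P(0.04 < X ≤ 0.62) = P(X ≤ 0.62) - P(X ≤ 0.04)
                 = F(0.62) - F(0.04)
                 = 0.927386 - 0.155660
                 = 0.771726

So there's approximately a 77.2% chance that X falls in this range.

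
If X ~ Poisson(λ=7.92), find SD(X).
2.8142

We have X ~ Poisson(λ=7.92).

For a Poisson distribution with λ=7.92:
σ = √Var(X) = 2.8142

The standard deviation is the square root of the variance.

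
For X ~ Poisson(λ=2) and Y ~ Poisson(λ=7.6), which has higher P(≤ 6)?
X has higher probability (P(X ≤ 6) = 0.9955 > P(Y ≤ 6) = 0.3646)

Compute P(≤ 6) for each distribution:

X ~ Poisson(λ=2):
P(X ≤ 6) = 0.9955

Y ~ Poisson(λ=7.6):
P(Y ≤ 6) = 0.3646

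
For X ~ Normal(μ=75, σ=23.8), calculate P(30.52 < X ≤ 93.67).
0.752795

We have X ~ Normal(μ=75, σ=23.8).

To find P(30.52 < X ≤ 93.67), we use:
P(30.52 < X ≤ 93.67) = P(X ≤ 93.67) - P(X ≤ 30.52)
                 = F(93.67) - F(30.52)
                 = 0.783613 - 0.030818
                 = 0.752795

So there's approximately a 75.3% chance that X falls in this range.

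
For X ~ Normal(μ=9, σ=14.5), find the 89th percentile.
26.7847

We have X ~ Normal(μ=9, σ=14.5).

We want to find x such that P(X ≤ x) = 0.89.

This is the 89th percentile, which means 89% of values fall below this point.

Using the inverse CDF (quantile function):
x = F⁻¹(0.89) = 26.7847

Verification: P(X ≤ 26.7847) = 0.89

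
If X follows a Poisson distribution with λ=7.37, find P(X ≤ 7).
0.543757

We have X ~ Poisson(λ=7.37).

The CDF gives us P(X ≤ k).

Using the CDF:
P(X ≤ 7) = 0.543757

This means there's approximately a 54.4% chance that X is at most 7.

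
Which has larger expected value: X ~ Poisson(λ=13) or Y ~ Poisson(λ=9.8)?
X has larger mean (13.0000 > 9.8000)

Compute the expected value for each distribution:

X ~ Poisson(λ=13):
E[X] = 13.0000

Y ~ Poisson(λ=9.8):
E[Y] = 9.8000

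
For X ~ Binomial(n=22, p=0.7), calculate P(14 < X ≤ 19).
0.650584

We have X ~ Binomial(n=22, p=0.7).

To find P(14 < X ≤ 19), we use:
P(14 < X ≤ 19) = P(X ≤ 19) - P(X ≤ 14)
                 = F(19) - F(14)
                 = 0.979334 - 0.328749
                 = 0.650584

So there's approximately a 65.1% chance that X falls in this range.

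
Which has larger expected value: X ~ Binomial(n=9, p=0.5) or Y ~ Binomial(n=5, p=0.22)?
X has larger mean (4.5000 > 1.1000)

Compute the expected value for each distribution:

X ~ Binomial(n=9, p=0.5):
E[X] = 4.5000

Y ~ Binomial(n=5, p=0.22):
E[Y] = 1.1000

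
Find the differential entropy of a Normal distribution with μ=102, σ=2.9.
2.4836 nats

We have X ~ Normal(μ=102, σ=2.9).

The differential entropy measures the uncertainty or information content of the distribution.

For a Normal distribution with μ=102, σ=2.9:
h(X) = 2.4836 nats

(In bits, this would be 3.5831 bits.)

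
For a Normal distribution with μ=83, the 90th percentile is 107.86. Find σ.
σ = 19.3984

For X ~ Normal(μ, σ), the p-th percentile satisfies x = μ + z_p × σ,
where z_p = Φ⁻¹(p) is the standard normal quantile.

Step 1: z_{0.9} = Φ⁻¹(0.9) = 1.2816

Step 2: Solve for σ:
107.86 = 83 + 1.2816 × σ
σ = (107.86 - 83) / 1.2816
σ = 24.86 / 1.2816
σ = 19.3984

Verification: μ + z × σ = 83 + 1.2816 × 19.3984 = 107.86 ✓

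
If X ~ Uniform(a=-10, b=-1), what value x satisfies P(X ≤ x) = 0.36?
-6.7600

We have X ~ Uniform(a=-10, b=-1).

We want to find x such that P(X ≤ x) = 0.36.

This is the 36th percentile, which means 36% of values fall below this point.

Using the inverse CDF (quantile function):
x = F⁻¹(0.36) = -6.7600

Verification: P(X ≤ -6.7600) = 0.36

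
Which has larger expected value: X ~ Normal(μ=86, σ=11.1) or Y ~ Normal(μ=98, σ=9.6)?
Y has larger mean (98.0000 > 86.0000)

Compute the expected value for each distribution:

X ~ Normal(μ=86, σ=11.1):
E[X] = 86.0000

Y ~ Normal(μ=98, σ=9.6):
E[Y] = 98.0000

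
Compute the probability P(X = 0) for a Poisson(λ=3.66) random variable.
0.025733

We have X ~ Poisson(λ=3.66).

For a Poisson distribution, the PMF gives us the probability of each outcome.

Using the PMF formula:
P(X = 0) = 0.025733

Rounded to 4 decimal places: 0.0257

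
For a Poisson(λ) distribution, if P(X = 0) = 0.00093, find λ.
λ = 6.9803

For a Poisson(λ) distribution, the PMF at 0 is:
P(X = 0) = λ^0 e^(-λ) / 0! = e^(-λ)

Given P(X = 0) = 0.00093:
e^(-λ) = 0.00093
-λ = ln(0.00093)
λ = -ln(0.00093) = 6.9803

Verification: e^(-6.9803) = 0.00093 ✓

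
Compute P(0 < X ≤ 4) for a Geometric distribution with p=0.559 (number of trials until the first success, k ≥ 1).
0.962177

We have X ~ Geometric(p=0.559) (number of trials until the first success, k ≥ 1).

To find P(0 < X ≤ 4), we use:
P(0 < X ≤ 4) = P(X ≤ 4) - P(X ≤ 0)
                 = F(4) - F(0)
                 = 0.962177 - 0.000000
                 = 0.962177

So there's approximately a 96.2% chance that X falls in this range.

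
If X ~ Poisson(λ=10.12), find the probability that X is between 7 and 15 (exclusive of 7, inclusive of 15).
0.737362

We have X ~ Poisson(λ=10.12).

To find P(7 < X ≤ 15), we use:
P(7 < X ≤ 15) = P(X ≤ 15) - P(X ≤ 7)
                 = F(15) - F(7)
                 = 0.946967 - 0.209605
                 = 0.737362

So there's approximately a 73.7% chance that X falls in this range.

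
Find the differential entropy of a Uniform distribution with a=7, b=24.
2.8332 nats

We have X ~ Uniform(a=7, b=24).

The differential entropy measures the uncertainty or information content of the distribution.

For a Uniform distribution with a=7, b=24:
h(X) = 2.8332 nats

(In bits, this would be 4.0875 bits.)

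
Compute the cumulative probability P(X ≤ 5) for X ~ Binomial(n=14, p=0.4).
0.485855

We have X ~ Binomial(n=14, p=0.4).

The CDF gives us P(X ≤ k).

Using the CDF:
P(X ≤ 5) = 0.485855

This means there's approximately a 48.6% chance that X is at most 5.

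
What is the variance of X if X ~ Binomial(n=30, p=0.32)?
6.5280

We have X ~ Binomial(n=30, p=0.32).

For a Binomial distribution with n=30, p=0.32:
Var(X) = 6.5280

The variance measures the spread of the distribution around the mean.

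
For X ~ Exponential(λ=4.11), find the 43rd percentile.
0.1368

We have X ~ Exponential(λ=4.11).

We want to find x such that P(X ≤ x) = 0.43.

This is the 43rd percentile, which means 43% of values fall below this point.

Using the inverse CDF (quantile function):
x = F⁻¹(0.43) = 0.1368

Verification: P(X ≤ 0.1368) = 0.43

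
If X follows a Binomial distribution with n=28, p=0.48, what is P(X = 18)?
0.034707

We have X ~ Binomial(n=28, p=0.48).

For a Binomial distribution, the PMF gives us the probability of each outcome.

Using the PMF formula:
P(X = 18) = 0.034707

Rounded to 4 decimal places: 0.0347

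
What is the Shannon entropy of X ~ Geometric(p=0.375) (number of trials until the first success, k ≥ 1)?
1.7642 nats

We have X ~ Geometric(p=0.375) (number of trials until the first success, k ≥ 1).

The Shannon entropy measures the uncertainty or information content of the distribution.

For a Geometric distribution with p=0.375 (number of trials until the first success, k ≥ 1):
H(X) = 1.7642 nats

(In bits, this would be 2.5452 bits.)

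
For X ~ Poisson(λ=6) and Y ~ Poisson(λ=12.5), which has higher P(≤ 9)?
X has higher probability (P(X ≤ 9) = 0.9161 > P(Y ≤ 9) = 0.2014)

Compute P(≤ 9) for each distribution:

X ~ Poisson(λ=6):
P(X ≤ 9) = 0.9161

Y ~ Poisson(λ=12.5):
P(Y ≤ 9) = 0.2014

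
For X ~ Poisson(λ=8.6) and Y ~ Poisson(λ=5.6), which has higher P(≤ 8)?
Y has higher probability (P(Y ≤ 8) = 0.8857 > P(X ≤ 8) = 0.5094)

Compute P(≤ 8) for each distribution:

X ~ Poisson(λ=8.6):
P(X ≤ 8) = 0.5094

Y ~ Poisson(λ=5.6):
P(Y ≤ 8) = 0.8857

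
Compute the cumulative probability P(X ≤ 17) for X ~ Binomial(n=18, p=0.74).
0.995572

We have X ~ Binomial(n=18, p=0.74).

The CDF gives us P(X ≤ k).

Using the CDF:
P(X ≤ 17) = 0.995572

This means there's approximately a 99.6% chance that X is at most 17.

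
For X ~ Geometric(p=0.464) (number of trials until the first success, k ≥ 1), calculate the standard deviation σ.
1.5778

We have X ~ Geometric(p=0.464) (number of trials until the first success, k ≥ 1).

For a Geometric distribution with p=0.464 (number of trials until the first success, k ≥ 1):
σ = √Var(X) = 1.5778

The standard deviation is the square root of the variance.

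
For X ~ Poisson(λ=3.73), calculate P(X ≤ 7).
0.963343

We have X ~ Poisson(λ=3.73).

The CDF gives us P(X ≤ k).

Using the CDF:
P(X ≤ 7) = 0.963343

This means there's approximately a 96.3% chance that X is at most 7.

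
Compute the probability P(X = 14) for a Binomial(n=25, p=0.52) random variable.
0.146819

We have X ~ Binomial(n=25, p=0.52).

For a Binomial distribution, the PMF gives us the probability of each outcome.

Using the PMF formula:
P(X = 14) = 0.146819

Rounded to 4 decimal places: 0.1468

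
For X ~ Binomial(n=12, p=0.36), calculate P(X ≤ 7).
0.969620

We have X ~ Binomial(n=12, p=0.36).

The CDF gives us P(X ≤ k).

Using the CDF:
P(X ≤ 7) = 0.969620

This means there's approximately a 97.0% chance that X is at most 7.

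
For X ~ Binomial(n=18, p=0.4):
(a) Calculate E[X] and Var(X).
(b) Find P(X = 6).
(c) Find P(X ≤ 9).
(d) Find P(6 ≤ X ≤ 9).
(a) E[X] = 7.2000, Var(X) = 4.3200
(b) P(X = 6) = 0.165518
(c) P(X ≤ 9) = 0.865286
(d) P(6 ≤ X ≤ 9) = 0.656527

We have X ~ Binomial(n=18, p=0.4).

(a) Moments:
E[X] = 7.2000
Var(X) = 4.3200
σ = √Var(X) = 2.0785

(b) Point probability using PMF:
P(X = 6) = 0.165518

(c) Cumulative probability using CDF:
P(X ≤ 9) = F(9) = 0.865286

(d) Range probability:
P(6 ≤ X ≤ 9) = P(X ≤ 9) - P(X ≤ 5)
                   = F(9) - F(5)
                   = 0.865286 - 0.208758
                   = 0.656527

This means approximately 65.7% of outcomes fall in the interval [6, 9].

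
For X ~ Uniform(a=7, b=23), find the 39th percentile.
13.2400

We have X ~ Uniform(a=7, b=23).

We want to find x such that P(X ≤ x) = 0.39.

This is the 39th percentile, which means 39% of values fall below this point.

Using the inverse CDF (quantile function):
x = F⁻¹(0.39) = 13.2400

Verification: P(X ≤ 13.2400) = 0.39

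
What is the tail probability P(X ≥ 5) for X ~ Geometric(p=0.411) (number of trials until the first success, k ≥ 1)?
0.120354

We have X ~ Geometric(p=0.411) (number of trials until the first success, k ≥ 1).

For discrete distributions, P(X ≥ 5) = 1 - P(X ≤ 4).

P(X ≤ 4) = 0.879646
P(X ≥ 5) = 1 - 0.879646 = 0.120354

So there's approximately a 12.0% chance that X is at least 5.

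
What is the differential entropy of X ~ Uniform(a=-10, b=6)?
2.7726 nats

We have X ~ Uniform(a=-10, b=6).

The differential entropy measures the uncertainty or information content of the distribution.

For a Uniform distribution with a=-10, b=6:
h(X) = 2.7726 nats

(In bits, this would be 4.0000 bits.)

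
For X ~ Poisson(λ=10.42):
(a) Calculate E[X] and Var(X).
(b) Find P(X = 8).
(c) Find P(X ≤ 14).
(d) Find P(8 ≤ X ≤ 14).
(a) E[X] = 10.4200, Var(X) = 10.4200
(b) P(X = 8) = 0.102819
(c) P(X ≤ 14) = 0.892824
(d) P(8 ≤ X ≤ 14) = 0.708081

We have X ~ Poisson(λ=10.42).

(a) Moments:
E[X] = 10.4200
Var(X) = 10.4200
σ = √Var(X) = 3.2280

(b) Point probability using PMF:
P(X = 8) = 0.102819

(c) Cumulative probability using CDF:
P(X ≤ 14) = F(14) = 0.892824

(d) Range probability:
P(8 ≤ X ≤ 14) = P(X ≤ 14) - P(X ≤ 7)
                   = F(14) - F(7)
                   = 0.892824 - 0.184743
                   = 0.708081

This means approximately 70.8% of outcomes fall in the interval [8, 14].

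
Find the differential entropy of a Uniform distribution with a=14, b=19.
1.6094 nats

We have X ~ Uniform(a=14, b=19).

The differential entropy measures the uncertainty or information content of the distribution.

For a Uniform distribution with a=14, b=19:
h(X) = 1.6094 nats

(In bits, this would be 2.3219 bits.)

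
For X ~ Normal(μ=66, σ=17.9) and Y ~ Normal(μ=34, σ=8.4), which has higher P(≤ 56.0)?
Y has higher probability (P(Y ≤ 56.0) = 0.9956 > P(X ≤ 56.0) = 0.2882)

Compute P(≤ 56.0) for each distribution:

X ~ Normal(μ=66, σ=17.9):
P(X ≤ 56.0) = 0.2882

Y ~ Normal(μ=34, σ=8.4):
P(Y ≤ 56.0) = 0.9956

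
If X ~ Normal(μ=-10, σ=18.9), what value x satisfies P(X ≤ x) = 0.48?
-10.9479

We have X ~ Normal(μ=-10, σ=18.9).

We want to find x such that P(X ≤ x) = 0.48.

This is the 48th percentile, which means 48% of values fall below this point.

Using the inverse CDF (quantile function):
x = F⁻¹(0.48) = -10.9479

Verification: P(X ≤ -10.9479) = 0.48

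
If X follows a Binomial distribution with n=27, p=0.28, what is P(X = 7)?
0.167951

We have X ~ Binomial(n=27, p=0.28).

For a Binomial distribution, the PMF gives us the probability of each outcome.

Using the PMF formula:
P(X = 7) = 0.167951

Rounded to 4 decimal places: 0.1680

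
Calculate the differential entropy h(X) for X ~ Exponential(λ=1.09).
0.9138 nats

We have X ~ Exponential(λ=1.09).

The differential entropy measures the uncertainty or information content of the distribution.

For an Exponential distribution with λ=1.09:
h(X) = 0.9138 nats

(In bits, this would be 1.3184 bits.)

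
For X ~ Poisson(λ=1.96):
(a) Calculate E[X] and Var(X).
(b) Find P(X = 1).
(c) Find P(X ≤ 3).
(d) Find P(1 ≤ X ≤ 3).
(a) E[X] = 1.9600, Var(X) = 1.9600
(b) P(X = 1) = 0.276083
(c) P(X ≤ 3) = 0.864268
(d) P(1 ≤ X ≤ 3) = 0.723410

We have X ~ Poisson(λ=1.96).

(a) Moments:
E[X] = 1.9600
Var(X) = 1.9600
σ = √Var(X) = 1.4000

(b) Point probability using PMF:
P(X = 1) = 0.276083

(c) Cumulative probability using CDF:
P(X ≤ 3) = F(3) = 0.864268

(d) Range probability:
P(1 ≤ X ≤ 3) = P(X ≤ 3) - P(X ≤ 0)
                   = F(3) - F(0)
                   = 0.864268 - 0.140858
                   = 0.723410

This means approximately 72.3% of outcomes fall in the interval [1, 3].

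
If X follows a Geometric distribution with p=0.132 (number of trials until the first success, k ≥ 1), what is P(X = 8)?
0.049002

We have X ~ Geometric(p=0.132) (number of trials until the first success, k ≥ 1).

For a Geometric distribution, the PMF gives us the probability of each outcome.

Using the PMF formula:
P(X = 8) = 0.049002

Rounded to 4 decimal places: 0.0490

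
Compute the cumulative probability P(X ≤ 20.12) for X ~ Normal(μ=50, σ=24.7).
0.113194

We have X ~ Normal(μ=50, σ=24.7).

The CDF gives us P(X ≤ k).

Using the CDF:
P(X ≤ 20.12) = 0.113194

This means there's approximately a 11.3% chance that X is at most 20.12.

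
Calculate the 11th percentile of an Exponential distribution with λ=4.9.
0.0238

We have X ~ Exponential(λ=4.9).

We want to find x such that P(X ≤ x) = 0.11.

This is the 11th percentile, which means 11% of values fall below this point.

Using the inverse CDF (quantile function):
x = F⁻¹(0.11) = 0.0238

Verification: P(X ≤ 0.0238) = 0.11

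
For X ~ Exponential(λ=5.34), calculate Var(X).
0.0351

We have X ~ Exponential(λ=5.34).

For an Exponential distribution with λ=5.34:
Var(X) = 0.0351

The variance measures the spread of the distribution around the mean.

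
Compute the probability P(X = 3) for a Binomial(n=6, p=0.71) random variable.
0.174582

We have X ~ Binomial(n=6, p=0.71).

For a Binomial distribution, the PMF gives us the probability of each outcome.

Using the PMF formula:
P(X = 3) = 0.174582

Rounded to 4 decimal places: 0.1746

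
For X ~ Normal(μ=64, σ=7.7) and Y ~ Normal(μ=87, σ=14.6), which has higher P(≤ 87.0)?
X has higher probability (P(X ≤ 87.0) = 0.9986 > P(Y ≤ 87.0) = 0.5000)

Compute P(≤ 87.0) for each distribution:

X ~ Normal(μ=64, σ=7.7):
P(X ≤ 87.0) = 0.9986

Y ~ Normal(μ=87, σ=14.6):
P(Y ≤ 87.0) = 0.5000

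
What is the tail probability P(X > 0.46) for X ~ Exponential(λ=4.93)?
0.103540

We have X ~ Exponential(λ=4.93).

P(X > 0.46) = 1 - P(X ≤ 0.46)
                = 1 - F(0.46)
                = 1 - 0.896460
                = 0.103540

So there's approximately a 10.4% chance that X exceeds 0.46.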